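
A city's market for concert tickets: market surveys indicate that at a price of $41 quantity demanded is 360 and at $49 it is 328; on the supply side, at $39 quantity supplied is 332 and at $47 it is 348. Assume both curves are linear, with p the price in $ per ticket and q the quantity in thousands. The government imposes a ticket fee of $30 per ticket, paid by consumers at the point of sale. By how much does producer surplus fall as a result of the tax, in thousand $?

Producer surplus falls by $6480 thousand.

Demand slope: (328 − 360)/(49 − 41) = -4, so qd = 524 − 4p.
Supply slope: (348 − 332)/(47 − 39) = 2, so qs = 2p + 254.
Before the tax: set 524 − 4p = 2p + 254 → p* = $45, q* = 344.
With the tax collected from consumers, demand (in seller-price terms) shifts: qd = 524 − 4(p + 30).
New equilibrium: consumers pay $55, producers receive $25, q = 304. (Wedge: pb − ps = 30.)
ΔPS is the trapezoid between Q = 304 and Q = 344 of height $20: ½ · (344 + 304) · 20 = $6480.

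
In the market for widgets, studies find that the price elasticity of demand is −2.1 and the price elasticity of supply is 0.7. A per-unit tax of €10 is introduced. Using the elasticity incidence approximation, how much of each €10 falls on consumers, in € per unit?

Incidence ratio: consumers' share ≈ εs / (εs + |εd|) = 0.7 / (0.7 + 2.1) = 0.25.
So consumers bear ≈ 0.25 × €10 = €2.5; producers bear €7.5.

Consumers bear ≈ €2.5 per unit.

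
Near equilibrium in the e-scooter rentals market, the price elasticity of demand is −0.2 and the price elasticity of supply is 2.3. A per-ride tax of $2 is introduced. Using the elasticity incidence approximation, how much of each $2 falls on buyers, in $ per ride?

Buyers bear ≈ $1.84 per ride.

Incidence ratio: buyers' share ≈ εs / (εs + |εd|) = 2.3 / (2.3 + 0.2) = 0.92.
So buyers bear ≈ 0.92 × $2 = $1.84; producers bear $0.16.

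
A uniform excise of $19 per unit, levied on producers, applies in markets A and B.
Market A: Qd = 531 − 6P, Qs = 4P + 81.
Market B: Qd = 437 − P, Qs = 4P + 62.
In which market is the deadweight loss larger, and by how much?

Market A: pre-tax P* = $45, Q* = 261; post-tax Q = 215.4; deadweight loss = $433.2.
Market B: pre-tax P* = $75, Q* = 362; post-tax Q = 346.8; deadweight loss = $144.4.
Difference: $433.2 vs $144.4 → market A is larger by $288.8.

Market A, by $288.8.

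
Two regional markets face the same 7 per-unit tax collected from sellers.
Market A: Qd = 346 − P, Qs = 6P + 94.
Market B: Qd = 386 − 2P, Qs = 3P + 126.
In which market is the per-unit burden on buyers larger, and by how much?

Market A: pre-tax P* = 36, Q* = 310; post-tax Q = 304; per-unit burden on buyers = 6.
Market B: pre-tax P* = 52, Q* = 282; post-tax Q = 273.6; per-unit burden on buyers = 4.2.
Difference: 6 vs 4.2 → market A is larger by 1.8.

Market A, by 1.8.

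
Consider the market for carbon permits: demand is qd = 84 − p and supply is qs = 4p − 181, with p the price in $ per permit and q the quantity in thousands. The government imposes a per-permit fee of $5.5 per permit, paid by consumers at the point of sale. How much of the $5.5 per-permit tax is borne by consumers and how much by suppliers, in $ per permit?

Without the tax, 84 − p = 4p − 181 gives 5p = 265, so p* = $53 and q* = 31.
With the tax collected from consumers, demand (in seller-price terms) shifts: qd = 84 − (p + 5.5).
Solving gives q = 26.6 with consumers paying $57.4 and suppliers receiving $51.9 (the $5.5 wedge).
Burden on consumers: $4.4; on suppliers: $1.1. (They sum to $5.5.)
The less price-elastic side of the market bears the larger share of a per-unit tax.

Consumers bear $4.4 per permit; suppliers bear $1.1 per permit.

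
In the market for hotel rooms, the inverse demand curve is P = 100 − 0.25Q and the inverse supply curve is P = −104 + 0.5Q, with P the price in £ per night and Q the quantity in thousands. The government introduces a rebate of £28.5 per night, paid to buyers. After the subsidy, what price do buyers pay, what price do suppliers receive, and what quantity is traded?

Rewrite in direct form: Qd = 400 − 4P and Qs = 2P + 208.
Before the subsidy: set 400 − 4P = 2P + 208 → P* = £32, Q* = 272.
With a per-unit subsidy paid to buyers, each effectively pays P − 28.5, so demand becomes Qd = 400 − 4(P − 28.5).
Solving gives Q = 310 with buyers paying £22.5 and suppliers receiving £51 (the £28.5 wedge).

Buyers pay £22.5; suppliers receive £51; quantity = 310.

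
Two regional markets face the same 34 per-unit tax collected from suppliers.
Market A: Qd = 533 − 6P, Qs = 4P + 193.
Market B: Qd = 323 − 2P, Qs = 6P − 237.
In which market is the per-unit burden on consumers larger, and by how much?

Market B, by 11.9.

Market A: pre-tax P* = 34, Q* = 329; post-tax Q = 247.4; per-unit burden on consumers = 13.6.
Market B: pre-tax P* = 70, Q* = 183; post-tax Q = 132; per-unit burden on consumers = 25.5.
Difference: 13.6 vs 25.5 → market B is larger by 11.9.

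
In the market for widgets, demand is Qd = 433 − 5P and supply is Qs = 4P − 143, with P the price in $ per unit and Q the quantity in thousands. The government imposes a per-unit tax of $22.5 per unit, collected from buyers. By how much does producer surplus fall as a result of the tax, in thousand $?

Producer surplus falls by $1100 thousand.

Without the tax, 433 − 5P = 4P − 143 gives 9P = 576, so P* = $64 and Q* = 113.
With the tax collected from buyers, demand (in seller-price terms) shifts: Qd = 433 − 5(P + 22.5).
Solving gives Q = 63 with buyers paying $74 and suppliers receiving $51.5 (the $22.5 wedge).
ΔPS is the trapezoid between Q = 63 and Q = 113 of height $12.5: ½ · (113 + 63) · 12.5 = $1100.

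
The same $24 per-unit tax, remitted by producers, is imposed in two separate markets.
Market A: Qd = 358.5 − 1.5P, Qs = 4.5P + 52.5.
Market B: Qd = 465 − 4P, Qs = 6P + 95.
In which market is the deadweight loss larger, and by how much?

Market B, by $367.2.

Market A: pre-tax P* = $51, Q* = 282; post-tax Q = 255; deadweight loss = $324.
Market B: pre-tax P* = $37, Q* = 317; post-tax Q = 259.4; deadweight loss = $691.2.
Difference: $324 vs $691.2 → market B is larger by $367.2.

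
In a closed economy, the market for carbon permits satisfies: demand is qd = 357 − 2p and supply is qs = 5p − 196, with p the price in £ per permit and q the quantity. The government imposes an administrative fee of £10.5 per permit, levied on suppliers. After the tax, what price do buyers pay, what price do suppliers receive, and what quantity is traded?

Before the tax: set 357 − 2p = 5p − 196 → p* = £79, q* = 199.
With the tax collected from suppliers, supply shifts: qs = 5(p − 10.5) − 196.
Solving gives q = 184 with buyers paying £86.5 and suppliers receiving £76 (the £10.5 wedge).

Buyers pay £86.5; suppliers receive £76; quantity = 184.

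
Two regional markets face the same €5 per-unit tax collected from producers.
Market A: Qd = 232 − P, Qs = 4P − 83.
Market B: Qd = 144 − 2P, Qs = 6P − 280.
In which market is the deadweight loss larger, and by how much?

Market B, by €8.75.

Market A: pre-tax P* = €63, Q* = 169; post-tax Q = 165; deadweight loss = €10.
Market B: pre-tax P* = €53, Q* = 38; post-tax Q = 30.5; deadweight loss = €18.75.
Difference: €10 vs €18.75 → market B is larger by €8.75.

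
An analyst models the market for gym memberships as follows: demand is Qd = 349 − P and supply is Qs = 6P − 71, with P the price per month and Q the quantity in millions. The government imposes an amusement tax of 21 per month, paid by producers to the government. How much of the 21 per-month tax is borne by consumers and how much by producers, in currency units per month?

Without the tax, 349 − P = 6P − 71 gives 7P = 420, so P* = 60 and Q* = 289.
With the tax collected from producers, supply shifts: Qs = 6(P − 21) − 71.
Solving gives Q = 271 with consumers paying 78 and producers receiving 57 (the 21 wedge).
Burden on consumers: 18; on producers: 3. (They sum to 21.)
The less price-elastic side of the market bears the larger share of a per-unit tax.

Consumers bear 18 per month; producers bear 3 per month.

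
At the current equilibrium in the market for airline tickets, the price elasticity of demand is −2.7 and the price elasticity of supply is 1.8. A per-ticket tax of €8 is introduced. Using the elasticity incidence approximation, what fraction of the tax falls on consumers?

Incidence ratio: consumers' share ≈ εs / (εs + |εd|) = 1.8 / (1.8 + 2.7) = 0.4.
Supply is the less elastic side, so consumers bear the smaller share.

Consumers' share ≈ 0.4.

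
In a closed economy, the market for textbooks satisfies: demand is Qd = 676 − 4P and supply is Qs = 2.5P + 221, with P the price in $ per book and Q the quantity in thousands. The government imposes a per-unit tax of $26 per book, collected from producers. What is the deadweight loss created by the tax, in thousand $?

Without the tax, 676 − 4P = 2.5P + 221 gives 6.5P = 455, so P* = $70 and Q* = 396.
With the tax collected from producers, supply shifts: Qs = 2.5(P − 26) + 221.
Solving gives Q = 356 with buyers paying $80 and producers receiving $54 (the $26 wedge).
Quantity falls by |ΔQ| = |396 − 356| = 40.
DWL = ½ · t · |ΔQ| = ½ · 26 · 40 = $520.

Deadweight loss = $520 thousand.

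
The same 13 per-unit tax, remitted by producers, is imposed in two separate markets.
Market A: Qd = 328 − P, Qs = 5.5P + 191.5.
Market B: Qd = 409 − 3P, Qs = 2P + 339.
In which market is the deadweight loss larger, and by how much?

Market B, by 29.9.

Market A: pre-tax P* = 21, Q* = 307; post-tax Q = 296; deadweight loss = 71.5.
Market B: pre-tax P* = 14, Q* = 367; post-tax Q = 351.4; deadweight loss = 101.4.
Difference: 71.5 vs 101.4 → market B is larger by 29.9.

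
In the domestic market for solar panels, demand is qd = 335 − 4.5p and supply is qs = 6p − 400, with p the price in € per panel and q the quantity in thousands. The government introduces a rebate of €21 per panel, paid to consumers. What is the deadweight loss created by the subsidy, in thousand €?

Without the subsidy, 335 − 4.5p = 6p − 400 gives 10.5p = 735, so p* = €70 and q* = 20.
With a per-unit subsidy paid to consumers, each effectively pays p − 21, so demand becomes qd = 335 − 4.5(p − 21).
Solving gives q = 74 with consumers paying €58 and producers receiving €79 (the €21 wedge).
Quantity rises by |ΔQ| = |20 − 74| = 54.
DWL = ½ · t · |ΔQ| = ½ · 21 · 54 = €567.

Deadweight loss = €567 thousand.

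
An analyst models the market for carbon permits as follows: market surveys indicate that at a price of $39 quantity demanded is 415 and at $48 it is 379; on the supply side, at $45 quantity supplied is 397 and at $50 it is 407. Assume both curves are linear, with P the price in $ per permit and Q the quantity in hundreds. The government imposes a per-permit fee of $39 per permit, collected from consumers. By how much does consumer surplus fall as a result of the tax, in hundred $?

Demand slope: (379 − 415)/(48 − 39) = -4, so Qd = 571 − 4P.
Supply slope: (407 − 397)/(50 − 45) = 2, so Qs = 2P + 307.
Without the tax, 571 − 4P = 2P + 307 gives 6P = 264, so P* = $44 and Q* = 395.
With the tax collected from consumers, demand (in seller-price terms) shifts: Qd = 571 − 4(P + 39).
Solving gives Q = 343 with consumers paying $57 and suppliers receiving $18 (the $39 wedge).
ΔCS is the trapezoid between Q = 343 and Q = 395 of height $13: ½ · (395 + 343) · 13 = $4797.

Consumer surplus falls by $4797 hundred.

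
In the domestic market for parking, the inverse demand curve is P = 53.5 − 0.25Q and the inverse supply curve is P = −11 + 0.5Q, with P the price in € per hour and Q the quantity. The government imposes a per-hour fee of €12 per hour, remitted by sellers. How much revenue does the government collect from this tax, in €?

Tax revenue = €840.

Inverting to Q(P) form: Qd = 214 − 4P; Qs = 2P + 22.
Without the tax, 214 − 4P = 2P + 22 gives 6P = 192, so P* = €32 and Q* = 86.
With the tax collected from sellers, supply shifts: Qs = 2(P − 12) + 22.
Solving gives Q = 70 with buyers paying €36 and sellers receiving €24 (the €12 wedge).
Revenue = t · Q = 12 · 70 = €840.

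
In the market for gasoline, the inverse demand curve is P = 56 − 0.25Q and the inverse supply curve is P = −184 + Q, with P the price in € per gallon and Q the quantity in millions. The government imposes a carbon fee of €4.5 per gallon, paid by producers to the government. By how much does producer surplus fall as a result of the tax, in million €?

Inverting to Q(P) form: Qd = 224 − 4P; Qs = P + 184.
Without the tax, 224 − 4P = P + 184 gives 5P = 40, so P* = €8 and Q* = 192.
With the tax collected from producers, supply shifts: Qs = (P − 4.5) + 184.
Solving gives Q = 188.4 with buyers paying €8.9 and producers receiving €4.4 (the €4.5 wedge).
ΔPS is the trapezoid between Q = 188.4 and Q = 192 of height €3.6: ½ · (192 + 188.4) · 3.6 = €684.72.

Producer surplus falls by €684.72 million.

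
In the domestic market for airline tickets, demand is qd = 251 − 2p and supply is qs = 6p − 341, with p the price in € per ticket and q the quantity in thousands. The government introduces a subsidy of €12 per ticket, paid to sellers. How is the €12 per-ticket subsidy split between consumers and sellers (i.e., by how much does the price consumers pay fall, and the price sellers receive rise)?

Consumers gain €9 per ticket; sellers gain €3 per ticket.

Before the subsidy: set 251 − 2p = 6p − 341 → p* = €74, q* = 103.
With a per-unit subsidy paid to sellers, each receives p + 12 per unit sold, so supply becomes qs = 6(p + 12) − 341.
New equilibrium: consumers pay €65, sellers receive €77, q = 121. (Wedge: pb − ps = −12.)
Gain to consumers: €9; to sellers: €3. (They sum to €12.)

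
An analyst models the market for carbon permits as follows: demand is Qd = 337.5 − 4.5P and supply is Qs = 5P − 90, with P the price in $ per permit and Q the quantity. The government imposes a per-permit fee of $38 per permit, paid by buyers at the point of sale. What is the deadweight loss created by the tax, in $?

Before the tax: set 337.5 − 4.5P = 5P − 90 → P* = $45, Q* = 135.
With the tax collected from buyers, demand (in seller-price terms) shifts: Qd = 337.5 − 4.5(P + 38).
Solving gives Q = 45 with buyers paying $65 and sellers receiving $27 (the $38 wedge).
Quantity falls by |ΔQ| = |135 − 45| = 90.
DWL = ½ · t · |ΔQ| = ½ · 38 · 90 = $1710.

Deadweight loss = $1710.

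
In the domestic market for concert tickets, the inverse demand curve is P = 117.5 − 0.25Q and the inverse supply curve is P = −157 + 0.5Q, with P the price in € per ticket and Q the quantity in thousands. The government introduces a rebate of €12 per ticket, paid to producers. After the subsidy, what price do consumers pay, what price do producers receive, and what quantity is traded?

Rewrite in direct form: Qd = 470 − 4P and Qs = 2P + 314.
Before the subsidy: set 470 − 4P = 2P + 314 → P* = €26, Q* = 366.
With a per-unit subsidy paid to producers, each receives P + 12 per unit sold, so supply becomes Qs = 2(P + 12) + 314.
New equilibrium: consumers pay €22, producers receive €34, Q = 382. (Wedge: Pb − Ps = −12.)

Consumers pay €22; producers receive €34; quantity = 382.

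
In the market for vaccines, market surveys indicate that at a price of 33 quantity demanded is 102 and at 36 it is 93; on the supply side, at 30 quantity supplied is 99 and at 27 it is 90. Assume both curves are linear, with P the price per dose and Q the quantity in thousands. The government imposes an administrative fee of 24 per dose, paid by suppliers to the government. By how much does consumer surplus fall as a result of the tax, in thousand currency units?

Demand slope: (93 − 102)/(36 − 33) = -3, so Qd = 201 − 3P.
Supply slope: (90 − 99)/(27 − 30) = 3, so Qs = 3P + 9.
Without the tax, 201 − 3P = 3P + 9 gives 6P = 192, so P* = 32 and Q* = 105.
With the tax collected from suppliers, supply shifts: Qs = 3(P − 24) + 9.
New equilibrium: consumers pay 44, suppliers receive 20, Q = 69. (Wedge: Pb − Ps = 24.)
ΔCS is the trapezoid between Q = 69 and Q = 105 of height 12: ½ · (105 + 69) · 12 = 1044.

Consumer surplus falls by 1044 thousand.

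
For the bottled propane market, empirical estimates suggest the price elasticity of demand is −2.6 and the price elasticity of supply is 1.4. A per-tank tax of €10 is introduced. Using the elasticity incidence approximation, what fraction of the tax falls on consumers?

Incidence ratio: consumers' share ≈ εs / (εs + |εd|) = 1.4 / (1.4 + 2.6) = 0.35.
Supply is the less elastic side, so consumers bear the smaller share.

Consumers' share ≈ 0.35.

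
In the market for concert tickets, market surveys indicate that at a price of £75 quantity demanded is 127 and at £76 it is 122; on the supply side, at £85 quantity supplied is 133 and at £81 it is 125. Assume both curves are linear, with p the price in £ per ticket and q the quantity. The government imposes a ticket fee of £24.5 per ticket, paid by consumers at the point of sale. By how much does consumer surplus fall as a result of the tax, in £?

Consumer surplus falls by £696.5.

Demand slope: (122 − 127)/(76 − 75) = -5, so qd = 502 − 5p.
Supply slope: (125 − 133)/(81 − 85) = 2, so qs = 2p − 37.
Without the tax, 502 − 5p = 2p − 37 gives 7p = 539, so p* = £77 and q* = 117.
With the tax collected from consumers, demand (in seller-price terms) shifts: qd = 502 − 5(p + 24.5).
Solving gives q = 82 with consumers paying £84 and producers receiving £59.5 (the £24.5 wedge).
ΔCS is the trapezoid between Q = 82 and Q = 117 of height £7: ½ · (117 + 82) · 7 = £696.5.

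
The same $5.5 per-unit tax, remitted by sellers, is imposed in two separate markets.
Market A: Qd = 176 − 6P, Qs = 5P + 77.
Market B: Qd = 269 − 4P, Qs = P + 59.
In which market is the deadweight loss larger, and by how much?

Market A: pre-tax P* = $9, Q* = 122; post-tax Q = 107; deadweight loss = $41.25.
Market B: pre-tax P* = $42, Q* = 101; post-tax Q = 96.6; deadweight loss = $12.1.
Difference: $41.25 vs $12.1 → market A is larger by $29.15.

Market A, by $29.15.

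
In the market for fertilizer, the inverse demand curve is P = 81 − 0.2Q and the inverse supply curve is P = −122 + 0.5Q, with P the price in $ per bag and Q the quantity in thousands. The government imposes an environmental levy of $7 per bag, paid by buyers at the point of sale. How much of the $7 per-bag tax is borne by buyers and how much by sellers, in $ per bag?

Inverting to Q(P) form: Qd = 405 − 5P; Qs = 2P + 244.
Without the tax, 405 − 5P = 2P + 244 gives 7P = 161, so P* = $23 and Q* = 290.
With the tax collected from buyers, demand (in seller-price terms) shifts: Qd = 405 − 5(P + 7).
Solving gives Q = 280 with buyers paying $25 and sellers receiving $18 (the $7 wedge).
Burden on buyers: $2; on sellers: $5. (They sum to $7.)
The less price-elastic side of the market bears the larger share of a per-unit tax.

Buyers bear $2 per bag; sellers bear $5 per bag.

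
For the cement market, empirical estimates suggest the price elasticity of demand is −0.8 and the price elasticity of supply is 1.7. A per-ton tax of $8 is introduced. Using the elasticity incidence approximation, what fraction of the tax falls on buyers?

Buyers' share ≈ 0.68.

Incidence ratio: buyers' share ≈ εs / (εs + |εd|) = 1.7 / (1.7 + 0.8) = 0.68.
Supply is the more elastic side, so buyers bear the larger share.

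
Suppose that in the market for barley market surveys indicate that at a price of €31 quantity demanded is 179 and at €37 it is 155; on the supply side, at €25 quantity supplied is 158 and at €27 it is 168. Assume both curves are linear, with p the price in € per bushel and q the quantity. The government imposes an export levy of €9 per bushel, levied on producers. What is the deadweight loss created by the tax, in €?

Demand slope: (155 − 179)/(37 − 31) = -4, so qd = 303 − 4p.
Supply slope: (168 − 158)/(27 − 25) = 5, so qs = 5p + 33.
Without the tax, 303 − 4p = 5p + 33 gives 9p = 270, so p* = €30 and q* = 183.
With the tax collected from producers, supply shifts: qs = 5(p − 9) + 33.
New equilibrium: consumers pay €35, producers receive €26, q = 163. (Wedge: pb − ps = 9.)
Quantity falls by |ΔQ| = |183 − 163| = 20.
DWL = ½ · t · |ΔQ| = ½ · 9 · 20 = €90.

Deadweight loss = €90.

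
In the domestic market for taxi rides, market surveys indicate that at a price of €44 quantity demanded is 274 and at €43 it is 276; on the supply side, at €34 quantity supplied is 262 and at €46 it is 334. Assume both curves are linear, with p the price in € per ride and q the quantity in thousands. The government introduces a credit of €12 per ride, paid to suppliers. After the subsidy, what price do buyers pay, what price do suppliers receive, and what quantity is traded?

Demand slope: (276 − 274)/(43 − 44) = -2, so qd = 362 − 2p.
Supply slope: (334 − 262)/(46 − 34) = 6, so qs = 6p + 58.
Without the subsidy, 362 − 2p = 6p + 58 gives 8p = 304, so p* = €38 and q* = 286.
With a per-unit subsidy paid to suppliers, each receives p + 12 per unit sold, so supply becomes qs = 6(p + 12) + 58.
Solving gives q = 304 with buyers paying €29 and suppliers receiving €41 (the €12 wedge).

Buyers pay €29; suppliers receive €41; quantity = 304.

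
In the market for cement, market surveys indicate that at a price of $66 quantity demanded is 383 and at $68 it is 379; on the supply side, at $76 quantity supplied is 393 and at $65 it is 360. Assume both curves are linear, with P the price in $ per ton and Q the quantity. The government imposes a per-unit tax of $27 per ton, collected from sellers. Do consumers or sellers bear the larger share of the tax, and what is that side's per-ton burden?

Demand slope: (379 − 383)/(68 − 66) = -2, so Qd = 515 − 2P.
Supply slope: (360 − 393)/(65 − 76) = 3, so Qs = 3P + 165.
Without the tax, 515 − 2P = 3P + 165 gives 5P = 350, so P* = $70 and Q* = 375.
With the tax collected from sellers, supply shifts: Qs = 3(P − 27) + 165.
Solving gives Q = 342.6 with consumers paying $86.2 and sellers receiving $59.2 (the $27 wedge).
Per-ton burden: consumers $16.2, sellers $10.8.
Consumers take the larger share because demand is less price-elastic here (demand slope 2 vs supply slope 3).
The less price-elastic side of the market bears the larger share of a per-unit tax.

Consumers bear the larger share: $16.2 per ton.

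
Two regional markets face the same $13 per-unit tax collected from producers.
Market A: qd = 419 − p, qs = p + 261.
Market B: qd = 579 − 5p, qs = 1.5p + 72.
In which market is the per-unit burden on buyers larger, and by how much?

Market A: pre-tax p* = $79, q* = 340; post-tax q = 333.5; per-unit burden on buyers = $6.5.
Market B: pre-tax p* = $78, q* = 189; post-tax q = 174; per-unit burden on buyers = $3.
Difference: $6.5 vs $3 → market A is larger by $3.5.

Market A, by $3.5.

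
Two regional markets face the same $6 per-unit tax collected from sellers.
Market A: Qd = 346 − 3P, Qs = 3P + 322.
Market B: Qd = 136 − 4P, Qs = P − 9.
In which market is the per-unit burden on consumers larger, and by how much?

Market A: pre-tax P* = $4, Q* = 334; post-tax Q = 325; per-unit burden on consumers = $3.
Market B: pre-tax P* = $29, Q* = 20; post-tax Q = 15.2; per-unit burden on consumers = $1.2.
Difference: $3 vs $1.2 → market A is larger by $1.8.

Market A, by $1.8.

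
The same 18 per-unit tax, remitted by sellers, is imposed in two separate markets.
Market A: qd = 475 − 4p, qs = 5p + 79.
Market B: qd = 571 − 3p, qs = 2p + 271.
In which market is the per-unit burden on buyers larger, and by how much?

Market A, by 2.8.

Market A: pre-tax p* = 44, q* = 299; post-tax q = 259; per-unit burden on buyers = 10.
Market B: pre-tax p* = 60, q* = 391; post-tax q = 369.4; per-unit burden on buyers = 7.2.
Difference: 10 vs 7.2 → market A is larger by 2.8.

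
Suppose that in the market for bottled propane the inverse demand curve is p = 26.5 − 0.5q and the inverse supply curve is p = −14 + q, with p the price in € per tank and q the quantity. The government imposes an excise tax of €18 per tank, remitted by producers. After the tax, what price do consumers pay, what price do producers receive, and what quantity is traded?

Consumers pay €19; producers receive €1; quantity = 15.

Inverting to q(p) form: qd = 53 − 2p; qs = p + 14.
Without the tax, 53 − 2p = p + 14 gives 3p = 39, so p* = €13 and q* = 27.
With the tax collected from producers, supply shifts: qs = (p − 18) + 14.
Solving gives q = 15 with consumers paying €19 and producers receiving €1 (the €18 wedge).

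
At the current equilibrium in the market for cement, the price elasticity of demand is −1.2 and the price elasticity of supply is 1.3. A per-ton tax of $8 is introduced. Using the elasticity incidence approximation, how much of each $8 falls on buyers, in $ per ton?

Incidence ratio: buyers' share ≈ εs / (εs + |εd|) = 1.3 / (1.3 + 1.2) = 0.52.
So buyers bear ≈ 0.52 × $8 = $4.16; sellers bear $3.84.

Buyers bear ≈ $4.16 per ton.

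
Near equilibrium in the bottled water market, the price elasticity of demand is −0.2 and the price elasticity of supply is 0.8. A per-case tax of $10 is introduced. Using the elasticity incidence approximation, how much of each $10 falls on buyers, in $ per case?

Buyers bear ≈ $8 per case.

Incidence ratio: buyers' share ≈ εs / (εs + |εd|) = 0.8 / (0.8 + 0.2) = 0.8.
So buyers bear ≈ 0.8 × $10 = $8; sellers bear $2.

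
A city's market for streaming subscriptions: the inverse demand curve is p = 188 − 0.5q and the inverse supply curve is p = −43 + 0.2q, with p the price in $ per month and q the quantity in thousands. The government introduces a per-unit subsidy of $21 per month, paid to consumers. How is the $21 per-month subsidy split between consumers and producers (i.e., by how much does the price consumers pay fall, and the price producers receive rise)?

Rewrite in direct form: qd = 376 − 2p and qs = 5p + 215.
Before the subsidy: set 376 − 2p = 5p + 215 → p* = $23, q* = 330.
With a per-unit subsidy paid to consumers, each effectively pays p − 21, so demand becomes qd = 376 − 2(p − 21).
New equilibrium: consumers pay $8, producers receive $29, q = 360. (Wedge: pb − ps = −21.)
Gain to consumers: $15; to producers: $6. (They sum to $21.)

Consumers gain $15 per month; producers gain $6 per month.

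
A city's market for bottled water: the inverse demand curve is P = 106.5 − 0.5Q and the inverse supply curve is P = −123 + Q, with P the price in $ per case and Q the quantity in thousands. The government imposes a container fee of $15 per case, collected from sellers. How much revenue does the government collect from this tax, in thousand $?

Tax revenue = $2145 thousand.

Inverting to Q(P) form: Qd = 213 − 2P; Qs = P + 123.
Without the tax, 213 − 2P = P + 123 gives 3P = 90, so P* = $30 and Q* = 153.
With the tax collected from sellers, supply shifts: Qs = (P − 15) + 123.
Solving gives Q = 143 with buyers paying $35 and sellers receiving $20 (the $15 wedge).
Revenue = t · Q = 15 · 143 = $2145.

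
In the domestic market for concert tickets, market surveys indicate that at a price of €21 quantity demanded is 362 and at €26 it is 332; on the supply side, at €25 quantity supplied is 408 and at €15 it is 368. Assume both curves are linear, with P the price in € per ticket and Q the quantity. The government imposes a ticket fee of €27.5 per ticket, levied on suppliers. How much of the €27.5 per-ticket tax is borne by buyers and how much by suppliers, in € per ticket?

Demand slope: (332 − 362)/(26 − 21) = -6, so Qd = 488 − 6P.
Supply slope: (368 − 408)/(15 − 25) = 4, so Qs = 4P + 308.
Without the tax, 488 − 6P = 4P + 308 gives 10P = 180, so P* = €18 and Q* = 380.
With the tax collected from suppliers, supply shifts: Qs = 4(P − 27.5) + 308.
New equilibrium: buyers pay €29, suppliers receive €1.5, Q = 314. (Wedge: Pb − Ps = 27.5.)
Burden on buyers: €11; on suppliers: €16.5. (They sum to €27.5.)

Buyers bear €11 per ticket; suppliers bear €16.5 per ticket.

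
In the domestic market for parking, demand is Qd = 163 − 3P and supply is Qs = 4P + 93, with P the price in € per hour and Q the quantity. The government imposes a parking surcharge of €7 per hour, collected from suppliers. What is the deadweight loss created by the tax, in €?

Deadweight loss = €42.

Before the tax: set 163 − 3P = 4P + 93 → P* = €10, Q* = 133.
With the tax collected from suppliers, supply shifts: Qs = 4(P − 7) + 93.
New equilibrium: consumers pay €14, suppliers receive €7, Q = 121. (Wedge: Pb − Ps = 7.)
Quantity falls by |ΔQ| = |133 − 121| = 12.
DWL = ½ · t · |ΔQ| = ½ · 7 · 12 = €42.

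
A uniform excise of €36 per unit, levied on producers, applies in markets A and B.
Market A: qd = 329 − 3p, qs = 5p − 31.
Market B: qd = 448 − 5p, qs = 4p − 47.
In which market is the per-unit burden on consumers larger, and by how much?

Market A: pre-tax p* = €45, q* = 194; post-tax q = 126.5; per-unit burden on consumers = €22.5.
Market B: pre-tax p* = €55, q* = 173; post-tax q = 93; per-unit burden on consumers = €16.
Difference: €22.5 vs €16 → market A is larger by €6.5.

Market A, by €6.5.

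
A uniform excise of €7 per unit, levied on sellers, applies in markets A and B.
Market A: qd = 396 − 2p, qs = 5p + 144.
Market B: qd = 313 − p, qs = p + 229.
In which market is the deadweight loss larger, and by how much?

Market A, by €22.75.

Market A: pre-tax p* = €36, q* = 324; post-tax q = 314; deadweight loss = €35.
Market B: pre-tax p* = €42, q* = 271; post-tax q = 267.5; deadweight loss = €12.25.
Difference: €35 vs €12.25 → market A is larger by €22.75.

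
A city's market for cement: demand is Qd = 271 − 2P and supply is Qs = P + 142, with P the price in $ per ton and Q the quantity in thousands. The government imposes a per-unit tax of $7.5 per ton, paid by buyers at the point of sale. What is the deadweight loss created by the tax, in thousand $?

Deadweight loss = $18.75 thousand.

Without the tax, 271 − 2P = P + 142 gives 3P = 129, so P* = $43 and Q* = 185.
With the tax collected from buyers, demand (in seller-price terms) shifts: Qd = 271 − 2(P + 7.5).
New equilibrium: buyers pay $45.5, suppliers receive $38, Q = 180. (Wedge: Pb − Ps = 7.5.)
Quantity falls by |ΔQ| = |185 − 180| = 5.
DWL = ½ · t · |ΔQ| = ½ · 7.5 · 5 = $18.75.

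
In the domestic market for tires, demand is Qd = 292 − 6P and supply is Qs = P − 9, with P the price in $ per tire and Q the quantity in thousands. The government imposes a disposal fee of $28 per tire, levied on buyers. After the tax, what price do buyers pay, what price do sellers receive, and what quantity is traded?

Buyers pay $47; sellers receive $19; quantity = 10.

Before the tax: set 292 − 6P = P − 9 → P* = $43, Q* = 34.
With the tax collected from buyers, demand (in seller-price terms) shifts: Qd = 292 − 6(P + 28).
New equilibrium: buyers pay $47, sellers receive $19, Q = 10. (Wedge: Pb − Ps = 28.)
The less price-elastic side of the market bears the larger share of a per-unit tax.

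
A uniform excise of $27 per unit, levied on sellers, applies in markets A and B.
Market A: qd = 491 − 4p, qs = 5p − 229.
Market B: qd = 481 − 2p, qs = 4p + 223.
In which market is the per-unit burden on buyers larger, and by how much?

Market B, by $3.

Market A: pre-tax p* = $80, q* = 171; post-tax q = 111; per-unit burden on buyers = $15.
Market B: pre-tax p* = $43, q* = 395; post-tax q = 359; per-unit burden on buyers = $18.
Difference: $15 vs $18 → market B is larger by $3.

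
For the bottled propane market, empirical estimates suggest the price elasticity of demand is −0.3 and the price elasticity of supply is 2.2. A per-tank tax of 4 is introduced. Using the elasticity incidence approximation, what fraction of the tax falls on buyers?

Incidence ratio: buyers' share ≈ εs / (εs + |εd|) = 2.2 / (2.2 + 0.3) = 0.88.
Supply is the more elastic side, so buyers bear the larger share.

Buyers' share ≈ 0.88.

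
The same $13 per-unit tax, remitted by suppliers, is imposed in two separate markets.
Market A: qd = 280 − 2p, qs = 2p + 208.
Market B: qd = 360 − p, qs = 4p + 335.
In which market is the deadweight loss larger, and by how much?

Market A, by $16.9.

Market A: pre-tax p* = $18, q* = 244; post-tax q = 231; deadweight loss = $84.5.
Market B: pre-tax p* = $5, q* = 355; post-tax q = 344.6; deadweight loss = $67.6.
Difference: $84.5 vs $67.6 → market A is larger by $16.9.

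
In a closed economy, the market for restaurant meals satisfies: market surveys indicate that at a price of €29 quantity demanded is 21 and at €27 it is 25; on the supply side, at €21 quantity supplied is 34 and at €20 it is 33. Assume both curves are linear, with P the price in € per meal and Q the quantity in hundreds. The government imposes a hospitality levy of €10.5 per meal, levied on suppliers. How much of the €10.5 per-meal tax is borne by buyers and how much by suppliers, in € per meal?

Buyers bear €3.5 per meal; suppliers bear €7 per meal.

Demand slope: (25 − 21)/(27 − 29) = -2, so Qd = 79 − 2P.
Supply slope: (33 − 34)/(20 − 21) = 1, so Qs = P + 13.
Without the tax, 79 − 2P = P + 13 gives 3P = 66, so P* = €22 and Q* = 35.
With the tax collected from suppliers, supply shifts: Qs = (P − 10.5) + 13.
Solving gives Q = 28 with buyers paying €25.5 and suppliers receiving €15 (the €10.5 wedge).
Burden on buyers: €3.5; on suppliers: €7. (They sum to €10.5.)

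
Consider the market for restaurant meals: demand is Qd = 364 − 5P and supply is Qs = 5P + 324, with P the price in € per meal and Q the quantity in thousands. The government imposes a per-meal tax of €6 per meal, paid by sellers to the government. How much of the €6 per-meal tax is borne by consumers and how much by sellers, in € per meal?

Without the tax, 364 − 5P = 5P + 324 gives 10P = 40, so P* = €4 and Q* = 344.
With the tax collected from sellers, supply shifts: Qs = 5(P − 6) + 324.
Solving gives Q = 329 with consumers paying €7 and sellers receiving €1 (the €6 wedge).
Burden on consumers: €3; on sellers: €3. (They sum to €6.)
The less price-elastic side of the market bears the larger share of a per-unit tax.

Consumers bear €3 per meal; sellers bear €3 per meal.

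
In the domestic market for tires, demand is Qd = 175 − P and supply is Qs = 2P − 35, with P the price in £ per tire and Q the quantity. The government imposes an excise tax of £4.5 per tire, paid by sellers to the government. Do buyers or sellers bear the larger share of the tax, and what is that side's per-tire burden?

Buyers bear the larger share: £3 per tire.

Without the tax, 175 − P = 2P − 35 gives 3P = 210, so P* = £70 and Q* = 105.
With the tax collected from sellers, supply shifts: Qs = 2(P − 4.5) − 35.
New equilibrium: buyers pay £73, sellers receive £68.5, Q = 102. (Wedge: Pb − Ps = 4.5.)
Per-tire burden: buyers £3, sellers £1.5.
Buyers take the larger share because demand is less price-elastic here (demand slope 1 vs supply slope 2).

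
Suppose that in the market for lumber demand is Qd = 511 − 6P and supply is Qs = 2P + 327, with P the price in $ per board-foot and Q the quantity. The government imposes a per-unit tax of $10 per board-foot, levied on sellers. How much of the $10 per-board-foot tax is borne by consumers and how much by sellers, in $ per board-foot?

Before the tax: set 511 − 6P = 2P + 327 → P* = $23, Q* = 373.
With the tax collected from sellers, supply shifts: Qs = 2(P − 10) + 327.
Solving gives Q = 358 with consumers paying $25.5 and sellers receiving $15.5 (the $10 wedge).
Burden on consumers: $2.5; on sellers: $7.5. (They sum to $10.)
The less price-elastic side of the market bears the larger share of a per-unit tax.

Consumers bear $2.5 per board-foot; sellers bear $7.5 per board-foot.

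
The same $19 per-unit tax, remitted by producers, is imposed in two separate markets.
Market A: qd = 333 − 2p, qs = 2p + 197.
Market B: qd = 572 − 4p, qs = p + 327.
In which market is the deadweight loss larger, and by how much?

Market A: pre-tax p* = $34, q* = 265; post-tax q = 246; deadweight loss = $180.5.
Market B: pre-tax p* = $49, q* = 376; post-tax q = 360.8; deadweight loss = $144.4.
Difference: $180.5 vs $144.4 → market A is larger by $36.1.

Market A, by $36.1.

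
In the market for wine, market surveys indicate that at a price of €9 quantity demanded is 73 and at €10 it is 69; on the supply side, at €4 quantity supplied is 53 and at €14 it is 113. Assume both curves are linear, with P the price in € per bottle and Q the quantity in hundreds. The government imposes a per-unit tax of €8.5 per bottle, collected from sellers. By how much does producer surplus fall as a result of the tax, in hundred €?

Producer surplus falls by €227.12 hundred.

Demand slope: (69 − 73)/(10 − 9) = -4, so Qd = 109 − 4P.
Supply slope: (113 − 53)/(14 − 4) = 6, so Qs = 6P + 29.
Without the tax, 109 − 4P = 6P + 29 gives 10P = 80, so P* = €8 and Q* = 77.
With the tax collected from sellers, supply shifts: Qs = 6(P − 8.5) + 29.
New equilibrium: buyers pay €13.1, sellers receive €4.6, Q = 56.6. (Wedge: Pb − Ps = 8.5.)
ΔPS is the trapezoid between Q = 56.6 and Q = 77 of height €3.4: ½ · (77 + 56.6) · 3.4 = €227.12.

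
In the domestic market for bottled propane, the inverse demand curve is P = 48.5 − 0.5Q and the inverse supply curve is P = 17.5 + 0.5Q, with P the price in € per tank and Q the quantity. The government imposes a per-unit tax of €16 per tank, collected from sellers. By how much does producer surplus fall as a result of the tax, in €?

Rewrite in direct form: Qd = 97 − 2P and Qs = 2P − 35.
Without the tax, 97 − 2P = 2P − 35 gives 4P = 132, so P* = €33 and Q* = 31.
With the tax collected from sellers, supply shifts: Qs = 2(P − 16) − 35.
Solving gives Q = 15 with buyers paying €41 and sellers receiving €25 (the €16 wedge).
ΔPS is the trapezoid between Q = 15 and Q = 31 of height €8: ½ · (31 + 15) · 8 = €184.

Producer surplus falls by €184.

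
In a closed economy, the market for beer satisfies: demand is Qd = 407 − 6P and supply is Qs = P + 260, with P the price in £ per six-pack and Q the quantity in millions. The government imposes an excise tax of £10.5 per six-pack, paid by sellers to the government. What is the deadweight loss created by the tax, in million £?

Deadweight loss = £47.25 million.

Without the tax, 407 − 6P = P + 260 gives 7P = 147, so P* = £21 and Q* = 281.
With the tax collected from sellers, supply shifts: Qs = (P − 10.5) + 260.
Solving gives Q = 272 with buyers paying £22.5 and sellers receiving £12 (the £10.5 wedge).
Quantity falls by |ΔQ| = |281 − 272| = 9.
DWL = ½ · t · |ΔQ| = ½ · 10.5 · 9 = £47.25.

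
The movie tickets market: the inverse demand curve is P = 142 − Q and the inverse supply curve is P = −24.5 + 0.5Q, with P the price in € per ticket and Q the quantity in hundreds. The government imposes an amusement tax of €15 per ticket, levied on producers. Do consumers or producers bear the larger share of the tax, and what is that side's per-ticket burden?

Rewrite in direct form: Qd = 142 − P and Qs = 2P + 49.
Without the tax, 142 − P = 2P + 49 gives 3P = 93, so P* = €31 and Q* = 111.
With the tax collected from producers, supply shifts: Qs = 2(P − 15) + 49.
New equilibrium: consumers pay €41, producers receive €26, Q = 101. (Wedge: Pb − Ps = 15.)
Per-ticket burden: consumers €10, producers €5.
Consumers take the larger share because demand is less price-elastic here (demand slope 1 vs supply slope 2).
The less price-elastic side of the market bears the larger share of a per-unit tax.

Consumers bear the larger share: €10 per ticket.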